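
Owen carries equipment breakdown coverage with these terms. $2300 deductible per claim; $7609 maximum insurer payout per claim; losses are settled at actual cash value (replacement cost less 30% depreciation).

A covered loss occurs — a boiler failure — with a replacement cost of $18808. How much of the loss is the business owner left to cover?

At 30% depreciation, ACV = $18808 − $5642.40 = $13165.60.
Less the $2300 deductible: $13165.60 − $2300 = $10865.60.
$10865.60 exceeds the $7609 limit, so the insurer pays the limit: $7609.
The business owner bears the rest of the original loss: $18808 − $7609 = $11199.

$11199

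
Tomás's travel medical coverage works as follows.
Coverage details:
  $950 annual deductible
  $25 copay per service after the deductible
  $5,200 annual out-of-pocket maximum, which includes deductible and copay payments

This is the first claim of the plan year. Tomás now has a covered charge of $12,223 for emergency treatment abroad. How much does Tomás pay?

$975

The full $950 deductible is still open; $950 of this bill applies to it.
After the $950 deductible portion, $12,223 − $950 = $11,273 is subject to the copay.
Copay on this service: $25.
That puts the traveler's cost at $950 + $25 = $975 before any cap.
Year-to-date out-of-pocket becomes $0 + $975 = $975, still under the $5,200 maximum, so no cap applies.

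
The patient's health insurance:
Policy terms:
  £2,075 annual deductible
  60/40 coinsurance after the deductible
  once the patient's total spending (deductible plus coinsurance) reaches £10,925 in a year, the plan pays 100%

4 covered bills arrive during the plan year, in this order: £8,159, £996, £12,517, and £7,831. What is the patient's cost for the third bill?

Claim 1 — £8,159: £2,075 to deductible, leaving £6,084; 40% of £6,084 = £2,433.60. Patient owes £4,508.60 (running OOP £4,508.60).
Claim 2 — £996: deductible met; 40% of £996 = £398.40. Patient owes £398.40 (running OOP £4,907).
Claim 3 — £12,517: deductible met; 40% of £12,517 = £5,006.80. Patient owes £5,006.80 (running OOP £9,913.80).

£5,006.80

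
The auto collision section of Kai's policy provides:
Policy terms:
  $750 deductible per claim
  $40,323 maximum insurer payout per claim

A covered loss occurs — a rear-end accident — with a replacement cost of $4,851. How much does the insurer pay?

Less the $750 deductible: $4,851 − $750 = $4,101.
$4,101 is within the $40,323 limit, so the insurer pays $4,101.

$4,101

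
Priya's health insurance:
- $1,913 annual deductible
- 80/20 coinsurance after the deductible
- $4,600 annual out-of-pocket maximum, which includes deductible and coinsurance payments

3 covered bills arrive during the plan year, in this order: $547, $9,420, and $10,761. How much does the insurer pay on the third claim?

$9,684.80

#1 ($547): all of it applies to the deductible. Patient owes $547 (running OOP $547). Insurer: $547 − $547 = $0.
#2 ($9,420): deductible takes $1,366, $8,054 remains; coinsurance $8,054 × 20% = $1,610.80. Patient pays $2,976.80; OOP now $3,523.80. Insurer: $9,420 − $2,976.80 = $6,443.20.
#3 ($10,761): deductible already satisfied, so patient's share is 20% × $10,761 = $2,152.20. That would push OOP to $5,676, over the $4,600 cap, so patient pays $4,600 − $3,523.80 = $1,076.20. Insurer: $10,761 − $1,076.20 = $9,684.80.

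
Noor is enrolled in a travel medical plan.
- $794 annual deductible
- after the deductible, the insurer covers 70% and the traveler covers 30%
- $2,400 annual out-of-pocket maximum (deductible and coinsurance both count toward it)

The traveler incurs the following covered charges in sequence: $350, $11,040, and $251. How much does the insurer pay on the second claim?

$8,990

Claim 1 ($350): all of it applies to the deductible. Cost to traveler: $350. OOP to date $350. Plan pays $350 − $350 = $0.
Claim 2 ($11,040): $444 to deductible, leaving $10,596; traveler's 30% is $3,178.80. Deductible plus coinsurance: $444 + $3,178.80 = $3,622.80. OOP would hit $3,972.80 > $2,400, so the cap limits the traveler to $2,400 − $350 = $2,050. Plan pays $11,040 − $2,050 = $8,990.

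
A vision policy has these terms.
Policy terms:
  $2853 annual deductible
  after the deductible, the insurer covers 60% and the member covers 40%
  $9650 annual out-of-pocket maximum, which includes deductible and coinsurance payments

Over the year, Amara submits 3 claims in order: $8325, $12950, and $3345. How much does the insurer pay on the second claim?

Bill 1, $8325: $2853 to deductible, leaving $5472; 40% of $5472 = $2188.80. Member owes $5041.80 (running OOP $5041.80). Plan pays $8325 − $5041.80 = $3283.20.
Bill 2, $12950: deductible already satisfied, so member's share is 40% × $12950 = $5180. That would push OOP to $10221.80, over the $9650 cap, so member pays $9650 − $5041.80 = $4608.20. Insurer: $12950 − $4608.20 = $8341.80.

$8341.80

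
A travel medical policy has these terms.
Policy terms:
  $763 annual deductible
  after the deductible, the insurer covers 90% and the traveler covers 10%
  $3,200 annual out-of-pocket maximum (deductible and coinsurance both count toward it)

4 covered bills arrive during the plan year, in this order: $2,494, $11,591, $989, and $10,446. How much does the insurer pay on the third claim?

$890.10

Claim 1 ($2,494): deductible takes $763, $1,731 remains; 10% of $1,731 = $173.10. Traveler pays $936.10; OOP now $936.10. Plan pays $2,494 − $936.10 = $1,557.90.
Claim 2 ($11,591): 10% coinsurance on $11,591 = $1,159.10. Traveler owes $1,159.10 (running OOP $2,095.20). Insurer: $11,591 − $1,159.10 = $10,431.90.
Claim 3 ($989): 10% coinsurance on $989 = $98.90. Cost to traveler: $98.90. OOP to date $2,194.10. Insurer: $989 − $98.90 = $890.10.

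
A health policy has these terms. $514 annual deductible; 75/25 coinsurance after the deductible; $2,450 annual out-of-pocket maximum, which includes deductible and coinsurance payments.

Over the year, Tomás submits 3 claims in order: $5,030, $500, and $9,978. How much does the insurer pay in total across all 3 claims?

#1 ($5,030): $514 finishes the deductible; $4,516 goes to coinsurance; coinsurance $4,516 × 25% = $1,129. Patient pays $1,643; OOP now $1,643. Plan pays $5,030 − $1,643 = $3,387.
#2 ($500): deductible already satisfied, so patient's share is 25% × $500 = $125. Cost to patient: $125. OOP to date $1,768. Plan pays $500 − $125 = $375.
#3 ($9,978): deductible already satisfied, so patient's share is 25% × $9,978 = $2,494.50. That would push OOP to $4,262.50, over the $2,450 cap, so patient pays $2,450 − $1,768 = $682. Insurer: $9,978 − $682 = $9,296.
Insurer total = bills − patient's total = $15,508 − $2,450 = $13,058.

$13,058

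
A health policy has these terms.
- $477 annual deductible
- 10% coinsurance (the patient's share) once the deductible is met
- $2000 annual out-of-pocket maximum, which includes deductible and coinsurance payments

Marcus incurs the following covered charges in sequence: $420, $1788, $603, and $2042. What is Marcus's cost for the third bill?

Bill 1, $420: entire amount goes to the deductible. Patient pays $420; OOP now $420.
Bill 2, $1788: deductible takes $57, $1731 remains; 10% of $1731 = $173.10. Cost to patient: $230.10. OOP to date $650.10.
Bill 3, $603: deductible already satisfied, so patient's share is 10% × $603 = $60.30. Cost to patient: $60.30. OOP to date $710.40.

$60.30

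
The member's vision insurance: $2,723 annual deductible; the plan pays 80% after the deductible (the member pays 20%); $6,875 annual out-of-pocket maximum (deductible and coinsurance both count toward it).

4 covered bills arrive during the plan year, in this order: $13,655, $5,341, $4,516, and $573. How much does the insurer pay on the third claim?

$3,618.60

#1 ($13,655): $2,723 to deductible, leaving $10,932; coinsurance $10,932 × 20% = $2,186.40. Member owes $4,909.40 (running OOP $4,909.40). Insurer: $13,655 − $4,909.40 = $8,745.60.
#2 ($5,341): 20% coinsurance on $5,341 = $1,068.20. Member pays $1,068.20; OOP now $5,977.60. Plan pays $5,341 − $1,068.20 = $4,272.80.
#3 ($4,516): deductible already satisfied, so member's share is 20% × $4,516 = $903.20. That would push OOP to $6,880.80, over the $6,875 cap, so member pays $6,875 − $5,977.60 = $897.40. Insurer: $4,516 − $897.40 = $3,618.60.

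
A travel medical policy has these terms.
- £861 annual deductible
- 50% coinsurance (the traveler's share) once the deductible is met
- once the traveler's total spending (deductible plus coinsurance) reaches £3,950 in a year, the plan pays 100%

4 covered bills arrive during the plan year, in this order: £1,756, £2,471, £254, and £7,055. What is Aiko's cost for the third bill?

Claim 1 — £1,756: £861 to deductible, leaving £895; coinsurance £895 × 50% = £447.50. Traveler pays £1,308.50; OOP now £1,308.50.
Claim 2 — £2,471: deductible met; 50% of £2,471 = £1,235.50. Cost to traveler: £1,235.50. OOP to date £2,544.
Claim 3 — £254: 50% coinsurance on £254 = £127. Cost to traveler: £127. OOP to date £2,671.

£127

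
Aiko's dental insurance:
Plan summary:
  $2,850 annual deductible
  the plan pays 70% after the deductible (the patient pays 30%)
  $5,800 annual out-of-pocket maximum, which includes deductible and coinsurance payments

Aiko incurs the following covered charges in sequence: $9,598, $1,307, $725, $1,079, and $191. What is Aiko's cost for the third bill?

Bill 1, $9,598: $2,850 to deductible, leaving $6,748; coinsurance $6,748 × 30% = $2,024.40. Cost to patient: $4,874.40. OOP to date $4,874.40.
Bill 2, $1,307: deductible already satisfied, so patient's share is 30% × $1,307 = $392.10. Patient owes $392.10 (running OOP $5,266.50).
Bill 3, $725: deductible met; 30% of $725 = $217.50. Patient pays $217.50; OOP now $5,484.

$217.50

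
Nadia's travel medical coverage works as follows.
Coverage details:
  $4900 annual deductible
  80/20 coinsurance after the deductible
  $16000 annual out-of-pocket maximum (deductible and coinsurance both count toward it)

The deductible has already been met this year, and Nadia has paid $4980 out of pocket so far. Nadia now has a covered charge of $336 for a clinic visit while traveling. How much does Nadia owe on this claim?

$67.20

With the deductible met, the entire $336 is subject to coinsurance.
Coinsurance: $336 × 20% = $67.20.
Total out-of-pocket so far would be $4980 + $67.20 = $5047.20, below the $16000 cap — no reduction.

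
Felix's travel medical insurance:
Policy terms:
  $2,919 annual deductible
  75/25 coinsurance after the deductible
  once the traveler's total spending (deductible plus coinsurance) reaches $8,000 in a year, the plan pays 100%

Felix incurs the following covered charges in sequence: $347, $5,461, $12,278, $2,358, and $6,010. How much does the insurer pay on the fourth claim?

Claim 1 — $347: all of it applies to the deductible. Traveler owes $347 (running OOP $347). Insurer: $347 − $347 = $0.
Claim 2 — $5,461: $2,572 finishes the deductible; $2,889 goes to coinsurance; 25% of $2,889 = $722.25. Traveler pays $3,294.25; OOP now $3,641.25. Insurer: $5,461 − $3,294.25 = $2,166.75.
Claim 3 — $12,278: 25% coinsurance on $12,278 = $3,069.50. Cost to traveler: $3,069.50. OOP to date $6,710.75. Plan pays $12,278 − $3,069.50 = $9,208.50.
Claim 4 — $2,358: deductible met; 25% of $2,358 = $589.50. Cost to traveler: $589.50. OOP to date $7,300.25. Plan pays $2,358 − $589.50 = $1,768.50.

$1,768.50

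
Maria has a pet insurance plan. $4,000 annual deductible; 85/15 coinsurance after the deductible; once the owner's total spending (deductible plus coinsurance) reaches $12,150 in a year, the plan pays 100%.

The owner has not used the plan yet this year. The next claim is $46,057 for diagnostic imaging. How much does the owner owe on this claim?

$10,308.55

The full $4,000 deductible is still open; $4,000 of this bill applies to it.
After the $4,000 deductible portion, $46,057 − $4,000 = $42,057 is subject to coinsurance.
Owner's 15% share of $42,057 is $6,308.55.
So the owner owes $4,000 + $6,308.55 = $10,308.55 before any cap.
Cumulative spending $0 + $10,308.55 = $10,308.55 stays under the $12,150 maximum.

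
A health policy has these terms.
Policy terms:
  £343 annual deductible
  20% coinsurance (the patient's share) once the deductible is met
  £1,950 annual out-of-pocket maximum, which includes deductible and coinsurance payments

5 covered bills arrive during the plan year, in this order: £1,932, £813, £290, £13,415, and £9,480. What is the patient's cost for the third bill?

#1 (£1,932): £343 to deductible, leaving £1,589; coinsurance £1,589 × 20% = £317.80. Cost to patient: £660.80. OOP to date £660.80.
#2 (£813): deductible already satisfied, so patient's share is 20% × £813 = £162.60. Patient pays £162.60; OOP now £823.40.
#3 (£290): 20% coinsurance on £290 = £58. Patient pays £58; OOP now £881.40.

£58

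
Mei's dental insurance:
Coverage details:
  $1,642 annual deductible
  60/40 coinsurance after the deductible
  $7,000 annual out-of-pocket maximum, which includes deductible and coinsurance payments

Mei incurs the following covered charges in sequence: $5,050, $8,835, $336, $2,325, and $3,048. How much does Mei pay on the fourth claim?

Bill 1, $5,050: $1,642 finishes the deductible; $3,408 goes to coinsurance; 40% of $3,408 = $1,363.20. Patient pays $3,005.20; OOP now $3,005.20.
Bill 2, $8,835: deductible met; 40% of $8,835 = $3,534. Patient pays $3,534; OOP now $6,539.20.
Bill 3, $336: deductible met; 40% of $336 = $134.40. Patient owes $134.40 (running OOP $6,673.60).
Bill 4, $2,325: deductible already satisfied, so patient's share is 40% × $2,325 = $930. Adding that to $6,673.60 gives $7,603.60, past the $7,000 cap; patient pays only $7,000 − $6,673.60 = $326.40.

$326.40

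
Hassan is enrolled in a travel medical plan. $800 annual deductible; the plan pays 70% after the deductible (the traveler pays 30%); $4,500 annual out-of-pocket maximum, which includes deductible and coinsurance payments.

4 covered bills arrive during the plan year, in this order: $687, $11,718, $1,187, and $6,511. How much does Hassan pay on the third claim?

Bill 1, $687: entire amount goes to the deductible. Traveler pays $687; OOP now $687.
Bill 2, $11,718: $113 finishes the deductible; $11,605 goes to coinsurance; coinsurance $11,605 × 30% = $3,481.50. Cost to traveler: $3,594.50. OOP to date $4,281.50.
Bill 3, $1,187: deductible met; 30% of $1,187 = $356.10. That would push OOP to $4,637.60, over the $4,500 cap, so traveler pays $4,500 − $4,281.50 = $218.50.

$218.50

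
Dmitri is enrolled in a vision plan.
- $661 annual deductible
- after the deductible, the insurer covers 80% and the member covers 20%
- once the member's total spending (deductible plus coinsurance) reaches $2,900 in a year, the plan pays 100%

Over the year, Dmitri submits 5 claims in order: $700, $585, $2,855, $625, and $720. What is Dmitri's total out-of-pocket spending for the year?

$1,625.80

Claim 1 ($700): deductible takes $661, $39 remains; coinsurance $39 × 20% = $7.80. Member pays $668.80; OOP now $668.80.
Claim 2 ($585): deductible met; 20% of $585 = $117. Cost to member: $117. OOP to date $785.80.
Claim 3 ($2,855): deductible met; 20% of $2,855 = $571. Member owes $571 (running OOP $1,356.80).
Claim 4 ($625): 20% coinsurance on $625 = $125. Cost to member: $125. OOP to date $1,481.80.
Claim 5 ($720): 20% coinsurance on $720 = $144. Member owes $144 (running OOP $1,625.80).
Summing the member's payments: $668.80 + $117 + $571 + $125 + $144 = $1,625.80.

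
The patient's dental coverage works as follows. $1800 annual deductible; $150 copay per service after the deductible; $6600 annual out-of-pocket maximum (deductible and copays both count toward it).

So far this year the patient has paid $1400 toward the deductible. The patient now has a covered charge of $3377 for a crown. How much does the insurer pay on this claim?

$2827

Remaining deductible: $1800 − $1400 = $400.
That leaves $3377 − $400 = $2977 for the copay.
Copay on this service: $150.
That puts the patient's cost at $400 + $150 = $550 before any cap.
Year-to-date out-of-pocket becomes $1400 + $550 = $1950, still under the $6600 maximum, so no cap applies.
The insurer covers the remainder: $3377 − $550 = $2827.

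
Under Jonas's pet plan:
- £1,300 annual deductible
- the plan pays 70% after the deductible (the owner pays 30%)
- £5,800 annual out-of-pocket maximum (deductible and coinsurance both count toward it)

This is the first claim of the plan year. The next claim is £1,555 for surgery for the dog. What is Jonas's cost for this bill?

£1,376.50

The full £1,300 deductible is still open; £1,300 of this bill applies to it.
That leaves £1,555 − £1,300 = £255 for coinsurance.
Coinsurance: £255 × 30% = £76.50.
Owner responsibility before any cap: £1,300 + £76.50 = £1,376.50.
Total out-of-pocket so far would be £0 + £1,376.50 = £1,376.50, below the £5,800 cap — no reduction.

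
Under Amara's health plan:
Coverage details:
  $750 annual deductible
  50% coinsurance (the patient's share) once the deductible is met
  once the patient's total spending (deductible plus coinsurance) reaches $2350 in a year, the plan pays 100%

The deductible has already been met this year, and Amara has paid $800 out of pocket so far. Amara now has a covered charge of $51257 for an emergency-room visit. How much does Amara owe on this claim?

With the deductible met, the entire $51257 is subject to coinsurance.
50% of $51257 = $25628.50 falls to the patient.
That would bring total out-of-pocket to $26428.50, past the $2350 cap. The patient is capped at $2350 − $800 = $1550 on this claim.

$1550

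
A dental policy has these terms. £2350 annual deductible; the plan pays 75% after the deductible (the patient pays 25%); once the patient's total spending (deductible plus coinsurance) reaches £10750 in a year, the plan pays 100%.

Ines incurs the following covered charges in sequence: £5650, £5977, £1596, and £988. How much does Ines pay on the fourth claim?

Claim 1 — £5650: £2350 to deductible, leaving £3300; 25% of £3300 = £825. Patient owes £3175 (running OOP £3175).
Claim 2 — £5977: deductible met; 25% of £5977 = £1494.25. Cost to patient: £1494.25. OOP to date £4669.25.
Claim 3 — £1596: deductible already satisfied, so patient's share is 25% × £1596 = £399. Patient owes £399 (running OOP £5068.25).
Claim 4 — £988: 25% coinsurance on £988 = £247. Patient pays £247; OOP now £5315.25.

£247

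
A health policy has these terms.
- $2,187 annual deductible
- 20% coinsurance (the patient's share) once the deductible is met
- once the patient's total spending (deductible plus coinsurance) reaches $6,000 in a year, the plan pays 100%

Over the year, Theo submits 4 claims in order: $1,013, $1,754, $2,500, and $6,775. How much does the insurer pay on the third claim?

Bill 1, $1,013: fully absorbed by the deductible. Cost to patient: $1,013. OOP to date $1,013. Insurer: $1,013 − $1,013 = $0.
Bill 2, $1,754: $1,174 to deductible, leaving $580; coinsurance $580 × 20% = $116. Patient owes $1,290 (running OOP $2,303). Insurer: $1,754 − $1,290 = $464.
Bill 3, $2,500: 20% coinsurance on $2,500 = $500. Patient pays $500; OOP now $2,803. Insurer: $2,500 − $500 = $2,000.

$2,000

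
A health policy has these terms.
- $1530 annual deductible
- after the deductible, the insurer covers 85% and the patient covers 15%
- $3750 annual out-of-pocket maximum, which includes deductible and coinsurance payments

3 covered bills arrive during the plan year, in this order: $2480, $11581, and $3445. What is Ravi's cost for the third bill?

$340.35

#1 ($2480): deductible takes $1530, $950 remains; patient's 15% is $142.50. Patient owes $1672.50 (running OOP $1672.50).
#2 ($11581): deductible already satisfied, so patient's share is 15% × $11581 = $1737.15. Cost to patient: $1737.15. OOP to date $3409.65.
#3 ($3445): deductible already satisfied, so patient's share is 15% × $3445 = $516.75. OOP would hit $3926.40 > $3750, so the cap limits the patient to $3750 − $3409.65 = $340.35.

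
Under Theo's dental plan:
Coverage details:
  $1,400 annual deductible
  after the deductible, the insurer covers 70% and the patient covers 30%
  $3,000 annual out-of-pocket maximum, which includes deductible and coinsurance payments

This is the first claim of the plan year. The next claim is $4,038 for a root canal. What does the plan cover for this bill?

$1,846.60

Nothing has been paid toward the $1,400 deductible, so the first $1,400 of this charge is applied there.
That leaves $4,038 − $1,400 = $2,638 for coinsurance.
Patient's 30% share of $2,638 is $791.40.
That puts the patient's cost at $1,400 + $791.40 = $2,191.40 before any cap.
Year-to-date out-of-pocket becomes $0 + $2,191.40 = $2,191.40, still under the $3,000 maximum, so no cap applies.
The plan picks up $4,038 − $2,191.40 = $1,846.60.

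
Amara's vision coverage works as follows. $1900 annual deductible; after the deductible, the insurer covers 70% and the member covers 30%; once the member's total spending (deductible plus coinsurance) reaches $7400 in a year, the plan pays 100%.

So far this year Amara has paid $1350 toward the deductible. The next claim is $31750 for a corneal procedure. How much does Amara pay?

$6050

Deductible still to meet: $1900 − $1350 = $550.
The remaining $31200 (= $31750 − $550) moves to coinsurance.
Member's 30% share of $31200 is $9360.
That puts the member's cost at $550 + $9360 = $9910 before any cap.
Adding $9910 to the $1350 already spent would give $11260, which exceeds the $7400 cap; the member pays just $7400 − $1350 = $6050.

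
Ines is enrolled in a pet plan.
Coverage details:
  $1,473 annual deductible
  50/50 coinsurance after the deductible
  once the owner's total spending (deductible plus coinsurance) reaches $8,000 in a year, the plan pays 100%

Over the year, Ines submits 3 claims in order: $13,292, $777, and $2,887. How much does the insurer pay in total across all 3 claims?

$8,956

#1 ($13,292): deductible takes $1,473, $11,819 remains; coinsurance $11,819 × 50% = $5,909.50. Owner pays $7,382.50; OOP now $7,382.50. Insurer: $13,292 − $7,382.50 = $5,909.50.
#2 ($777): deductible already satisfied, so owner's share is 50% × $777 = $388.50. Cost to owner: $388.50. OOP to date $7,771. Insurer: $777 − $388.50 = $388.50.
#3 ($2,887): deductible already satisfied, so owner's share is 50% × $2,887 = $1,443.50. That would push OOP to $9,214.50, over the $8,000 cap, so owner pays $8,000 − $7,771 = $229. Insurer: $2,887 − $229 = $2,658.
Insurer total = bills − owner's total = $16,956 − $8,000 = $8,956.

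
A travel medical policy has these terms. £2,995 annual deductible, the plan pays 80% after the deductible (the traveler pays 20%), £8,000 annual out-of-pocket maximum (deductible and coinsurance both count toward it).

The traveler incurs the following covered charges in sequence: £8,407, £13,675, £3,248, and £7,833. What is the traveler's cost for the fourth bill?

#1 (£8,407): £2,995 to deductible, leaving £5,412; 20% of £5,412 = £1,082.40. Traveler pays £4,077.40; OOP now £4,077.40.
#2 (£13,675): deductible met; 20% of £13,675 = £2,735. Cost to traveler: £2,735. OOP to date £6,812.40.
#3 (£3,248): deductible already satisfied, so traveler's share is 20% × £3,248 = £649.60. Traveler owes £649.60 (running OOP £7,462).
#4 (£7,833): deductible met; 20% of £7,833 = £1,566.60. Adding that to £7,462 gives £9,028.60, past the £8,000 cap; traveler pays only £8,000 − £7,462 = £538.

£538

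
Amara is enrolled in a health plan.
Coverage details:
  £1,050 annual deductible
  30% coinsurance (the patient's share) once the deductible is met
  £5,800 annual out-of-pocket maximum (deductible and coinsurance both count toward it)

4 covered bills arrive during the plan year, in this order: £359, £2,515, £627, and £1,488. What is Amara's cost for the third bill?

£188.10

Bill 1, £359: all of it applies to the deductible. Cost to patient: £359. OOP to date £359.
Bill 2, £2,515: £691 finishes the deductible; £1,824 goes to coinsurance; 30% of £1,824 = £547.20. Cost to patient: £1,238.20. OOP to date £1,597.20.
Bill 3, £627: deductible met; 30% of £627 = £188.10. Patient owes £188.10 (running OOP £1,785.30).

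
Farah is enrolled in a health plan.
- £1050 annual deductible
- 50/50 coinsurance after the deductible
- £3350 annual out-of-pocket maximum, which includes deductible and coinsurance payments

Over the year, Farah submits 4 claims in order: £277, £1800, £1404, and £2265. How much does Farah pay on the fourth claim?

Claim 1 — £277: fully absorbed by the deductible. Patient pays £277; OOP now £277.
Claim 2 — £1800: £773 to deductible, leaving £1027; 50% of £1027 = £513.50. Patient owes £1286.50 (running OOP £1563.50).
Claim 3 — £1404: deductible met; 50% of £1404 = £702. Patient owes £702 (running OOP £2265.50).
Claim 4 — £2265: 50% coinsurance on £2265 = £1132.50. Adding that to £2265.50 gives £3398, past the £3350 cap; patient pays only £3350 − £2265.50 = £1084.50.

£1084.50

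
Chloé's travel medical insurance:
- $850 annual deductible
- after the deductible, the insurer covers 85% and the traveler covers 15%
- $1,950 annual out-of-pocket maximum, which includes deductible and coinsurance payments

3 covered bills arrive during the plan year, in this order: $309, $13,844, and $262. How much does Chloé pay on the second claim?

Claim 1 — $309: all of it applies to the deductible. Traveler owes $309 (running OOP $309).
Claim 2 — $13,844: $541 to deductible, leaving $13,303; 15% of $13,303 = $1,995.45. Claim cost before the cap: $541 + $1,995.45 = $2,536.45. Adding that to $309 gives $2,845.45, past the $1,950 cap; traveler pays only $1,950 − $309 = $1,641.

$1,641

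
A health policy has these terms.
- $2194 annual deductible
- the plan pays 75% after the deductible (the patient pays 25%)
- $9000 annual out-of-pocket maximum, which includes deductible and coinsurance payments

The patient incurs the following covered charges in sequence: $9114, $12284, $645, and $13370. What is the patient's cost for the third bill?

Bill 1, $9114: $2194 to deductible, leaving $6920; patient's 25% is $1730. Cost to patient: $3924. OOP to date $3924.
Bill 2, $12284: deductible met; 25% of $12284 = $3071. Patient pays $3071; OOP now $6995.
Bill 3, $645: deductible already satisfied, so patient's share is 25% × $645 = $161.25. Cost to patient: $161.25. OOP to date $7156.25.

$161.25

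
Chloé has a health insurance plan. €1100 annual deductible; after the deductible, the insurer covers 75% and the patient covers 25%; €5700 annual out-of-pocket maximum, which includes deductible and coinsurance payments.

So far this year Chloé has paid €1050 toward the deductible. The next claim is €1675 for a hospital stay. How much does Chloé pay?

€1050 of the €1100 deductible is already met, leaving €50.
That leaves €1675 − €50 = €1625 for coinsurance.
25% of €1625 = €406.25 falls to the patient.
So the patient owes €50 + €406.25 = €456.25 before any cap.
Year-to-date out-of-pocket becomes €1050 + €456.25 = €1506.25, still under the €5700 maximum, so no cap applies.

€456.25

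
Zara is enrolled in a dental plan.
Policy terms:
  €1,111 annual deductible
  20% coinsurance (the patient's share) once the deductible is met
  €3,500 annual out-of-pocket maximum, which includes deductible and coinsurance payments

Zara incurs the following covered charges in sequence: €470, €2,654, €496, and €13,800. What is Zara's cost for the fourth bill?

€1,887.20

#1 (€470): fully absorbed by the deductible. Patient pays €470; OOP now €470.
#2 (€2,654): €641 to deductible, leaving €2,013; coinsurance €2,013 × 20% = €402.60. Patient pays €1,043.60; OOP now €1,513.60.
#3 (€496): deductible met; 20% of €496 = €99.20. Patient owes €99.20 (running OOP €1,612.80).
#4 (€13,800): deductible met; 20% of €13,800 = €2,760. That would push OOP to €4,372.80, over the €3,500 cap, so patient pays €3,500 − €1,612.80 = €1,887.20.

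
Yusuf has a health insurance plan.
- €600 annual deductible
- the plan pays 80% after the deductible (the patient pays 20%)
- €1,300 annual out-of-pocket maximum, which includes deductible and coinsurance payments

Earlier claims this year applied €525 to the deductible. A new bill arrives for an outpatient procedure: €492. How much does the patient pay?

€158.40

Deductible still to meet: €600 − €525 = €75.
That leaves €492 − €75 = €417 for coinsurance.
Coinsurance: €417 × 20% = €83.40.
So the patient owes €75 + €83.40 = €158.40 before any cap.
Total out-of-pocket so far would be €525 + €158.40 = €683.40, below the €1,300 cap — no reduction.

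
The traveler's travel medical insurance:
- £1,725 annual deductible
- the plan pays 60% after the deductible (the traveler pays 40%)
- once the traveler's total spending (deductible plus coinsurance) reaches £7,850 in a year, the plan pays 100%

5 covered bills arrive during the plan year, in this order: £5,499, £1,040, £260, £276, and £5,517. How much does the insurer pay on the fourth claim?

£165.60

#1 (£5,499): deductible takes £1,725, £3,774 remains; traveler's 40% is £1,509.60. Traveler pays £3,234.60; OOP now £3,234.60. Insurer: £5,499 − £3,234.60 = £2,264.40.
#2 (£1,040): 40% coinsurance on £1,040 = £416. Traveler pays £416; OOP now £3,650.60. Plan pays £1,040 − £416 = £624.
#3 (£260): deductible already satisfied, so traveler's share is 40% × £260 = £104. Cost to traveler: £104. OOP to date £3,754.60. Plan pays £260 − £104 = £156.
#4 (£276): deductible already satisfied, so traveler's share is 40% × £276 = £110.40. Cost to traveler: £110.40. OOP to date £3,865. Plan pays £276 − £110.40 = £165.60.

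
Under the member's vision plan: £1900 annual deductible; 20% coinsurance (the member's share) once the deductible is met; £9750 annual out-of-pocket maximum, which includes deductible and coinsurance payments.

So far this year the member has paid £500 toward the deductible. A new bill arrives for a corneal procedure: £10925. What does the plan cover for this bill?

£500 of the £1900 deductible is already met, leaving £1400.
After the £1400 deductible portion, £10925 − £1400 = £9525 is subject to coinsurance.
Coinsurance: £9525 × 20% = £1905.
That puts the member's cost at £1400 + £1905 = £3305 before any cap.
Cumulative spending £500 + £3305 = £3805 stays under the £9750 maximum.
Insurer pays the balance: £10925 − £3305 = £7620.

£7620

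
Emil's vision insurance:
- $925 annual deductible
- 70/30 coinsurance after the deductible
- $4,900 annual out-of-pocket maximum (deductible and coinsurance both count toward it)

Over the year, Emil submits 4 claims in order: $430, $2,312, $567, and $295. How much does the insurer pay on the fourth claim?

Claim 1 — $430: all of it applies to the deductible. Member pays $430; OOP now $430. Insurer: $430 − $430 = $0.
Claim 2 — $2,312: $495 finishes the deductible; $1,817 goes to coinsurance; coinsurance $1,817 × 30% = $545.10. Member pays $1,040.10; OOP now $1,470.10. Insurer: $2,312 − $1,040.10 = $1,271.90.
Claim 3 — $567: deductible already satisfied, so member's share is 30% × $567 = $170.10. Member pays $170.10; OOP now $1,640.20. Plan pays $567 − $170.10 = $396.90.
Claim 4 — $295: deductible already satisfied, so member's share is 30% × $295 = $88.50. Cost to member: $88.50. OOP to date $1,728.70. Plan pays $295 − $88.50 = $206.50.

$206.50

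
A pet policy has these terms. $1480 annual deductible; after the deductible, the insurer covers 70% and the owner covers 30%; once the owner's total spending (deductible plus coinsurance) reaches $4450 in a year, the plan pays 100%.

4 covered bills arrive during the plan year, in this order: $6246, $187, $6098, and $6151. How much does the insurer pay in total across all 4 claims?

#1 ($6246): $1480 finishes the deductible; $4766 goes to coinsurance; owner's 30% is $1429.80. Owner pays $2909.80; OOP now $2909.80. Plan pays $6246 − $2909.80 = $3336.20.
#2 ($187): deductible already satisfied, so owner's share is 30% × $187 = $56.10. Cost to owner: $56.10. OOP to date $2965.90. Plan pays $187 − $56.10 = $130.90.
#3 ($6098): deductible already satisfied, so owner's share is 30% × $6098 = $1829.40. OOP would hit $4795.30 > $4450, so the cap limits the owner to $4450 − $2965.90 = $1484.10. Insurer: $6098 − $1484.10 = $4613.90.
#4 ($6151): 30% coinsurance on $6151 = $1845.30. Adding that to $4450 gives $6295.30, past the $4450 cap; owner pays only $4450 − $4450 = $0. Insurer: $6151 − $0 = $6151.
Insurer total: $3336.20 + $130.90 + $4613.90 + $6151 = $14232.

$14232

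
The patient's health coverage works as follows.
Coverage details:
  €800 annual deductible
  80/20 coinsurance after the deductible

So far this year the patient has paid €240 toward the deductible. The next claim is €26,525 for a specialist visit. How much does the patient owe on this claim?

€240 of the €800 deductible is already met, leaving €560.
The remaining €25,965 (= €26,525 − €560) moves to coinsurance.
Patient's 20% share of €25,965 is €5,193.
So the patient owes €560 + €5,193 = €5,753.

€5,753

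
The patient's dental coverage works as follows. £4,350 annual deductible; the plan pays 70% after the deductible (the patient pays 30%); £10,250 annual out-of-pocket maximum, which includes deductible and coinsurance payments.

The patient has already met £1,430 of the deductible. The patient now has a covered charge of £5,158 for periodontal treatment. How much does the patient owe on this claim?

Deductible still to meet: £4,350 − £1,430 = £2,920.
After the £2,920 deductible portion, £5,158 − £2,920 = £2,238 is subject to coinsurance.
Patient's 30% share of £2,238 is £671.40.
That puts the patient's cost at £2,920 + £671.40 = £3,591.40 before any cap.
Total out-of-pocket so far would be £1,430 + £3,591.40 = £5,021.40, below the £10,250 cap — no reduction.

£3,591.40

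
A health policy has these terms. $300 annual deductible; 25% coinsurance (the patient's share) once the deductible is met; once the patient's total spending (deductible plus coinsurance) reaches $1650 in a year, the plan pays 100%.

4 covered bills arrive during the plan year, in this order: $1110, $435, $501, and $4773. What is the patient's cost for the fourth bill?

Bill 1, $1110: $300 to deductible, leaving $810; 25% of $810 = $202.50. Patient pays $502.50; OOP now $502.50.
Bill 2, $435: deductible already satisfied, so patient's share is 25% × $435 = $108.75. Patient pays $108.75; OOP now $611.25.
Bill 3, $501: 25% coinsurance on $501 = $125.25. Patient pays $125.25; OOP now $736.50.
Bill 4, $4773: 25% coinsurance on $4773 = $1193.25. Adding that to $736.50 gives $1929.75, past the $1650 cap; patient pays only $1650 − $736.50 = $913.50.

$913.50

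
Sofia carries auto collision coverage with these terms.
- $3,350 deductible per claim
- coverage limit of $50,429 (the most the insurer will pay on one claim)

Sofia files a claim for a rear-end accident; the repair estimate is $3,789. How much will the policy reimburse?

$439

Subtract the deductible: $3,789 − $3,350 = $439.
That's under the $50,429 cap, so the insurer reimburses the full $439.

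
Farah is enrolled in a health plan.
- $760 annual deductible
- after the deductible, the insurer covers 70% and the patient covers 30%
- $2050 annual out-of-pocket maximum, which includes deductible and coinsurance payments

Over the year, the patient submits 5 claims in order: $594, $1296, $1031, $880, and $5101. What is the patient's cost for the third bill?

$309.30

#1 ($594): entire amount goes to the deductible. Patient owes $594 (running OOP $594).
#2 ($1296): deductible takes $166, $1130 remains; patient's 30% is $339. Cost to patient: $505. OOP to date $1099.
#3 ($1031): deductible already satisfied, so patient's share is 30% × $1031 = $309.30. Patient owes $309.30 (running OOP $1408.30).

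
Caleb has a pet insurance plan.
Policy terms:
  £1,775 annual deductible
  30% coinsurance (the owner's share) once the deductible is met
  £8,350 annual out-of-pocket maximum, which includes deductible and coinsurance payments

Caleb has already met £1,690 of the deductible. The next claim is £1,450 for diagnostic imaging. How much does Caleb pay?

£494.50

Deductible still to meet: £1,775 − £1,690 = £85.
The remaining £1,365 (= £1,450 − £85) moves to coinsurance.
Coinsurance: £1,365 × 30% = £409.50.
That puts the owner's cost at £85 + £409.50 = £494.50 before any cap.
Cumulative spending £1,690 + £494.50 = £2,184.50 stays under the £8,350 maximum.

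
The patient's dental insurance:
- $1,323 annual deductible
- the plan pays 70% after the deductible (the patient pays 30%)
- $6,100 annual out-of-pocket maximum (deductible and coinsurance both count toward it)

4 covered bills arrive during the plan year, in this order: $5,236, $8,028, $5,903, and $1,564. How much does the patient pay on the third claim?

$1,194.70

Claim 1 ($5,236): $1,323 to deductible, leaving $3,913; 30% of $3,913 = $1,173.90. Patient pays $2,496.90; OOP now $2,496.90.
Claim 2 ($8,028): deductible already satisfied, so patient's share is 30% × $8,028 = $2,408.40. Patient pays $2,408.40; OOP now $4,905.30.
Claim 3 ($5,903): 30% coinsurance on $5,903 = $1,770.90. That would push OOP to $6,676.20, over the $6,100 cap, so patient pays $6,100 − $4,905.30 = $1,194.70.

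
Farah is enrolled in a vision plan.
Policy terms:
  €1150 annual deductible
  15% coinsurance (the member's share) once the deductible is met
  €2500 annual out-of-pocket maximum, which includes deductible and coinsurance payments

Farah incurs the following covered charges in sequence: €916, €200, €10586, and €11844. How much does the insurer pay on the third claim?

Bill 1, €916: entire amount goes to the deductible. Member pays €916; OOP now €916. Plan pays €916 − €916 = €0.
Bill 2, €200: entire amount goes to the deductible. Member owes €200 (running OOP €1116). Plan pays €200 − €200 = €0.
Bill 3, €10586: €34 finishes the deductible; €10552 goes to coinsurance; 15% of €10552 = €1582.80. Claim cost before the cap: €34 + €1582.80 = €1616.80. That would push OOP to €2732.80, over the €2500 cap, so member pays €2500 − €1116 = €1384. Plan pays €10586 − €1384 = €9202.

€9202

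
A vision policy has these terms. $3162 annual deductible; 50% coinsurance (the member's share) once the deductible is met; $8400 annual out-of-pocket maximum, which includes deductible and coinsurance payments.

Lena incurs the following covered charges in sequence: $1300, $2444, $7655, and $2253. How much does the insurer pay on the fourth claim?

$1133.50

Bill 1, $1300: fully absorbed by the deductible. Member pays $1300; OOP now $1300. Insurer: $1300 − $1300 = $0.
Bill 2, $2444: deductible takes $1862, $582 remains; coinsurance $582 × 50% = $291. Member pays $2153; OOP now $3453. Insurer: $2444 − $2153 = $291.
Bill 3, $7655: deductible already satisfied, so member's share is 50% × $7655 = $3827.50. Cost to member: $3827.50. OOP to date $7280.50. Insurer: $7655 − $3827.50 = $3827.50.
Bill 4, $2253: deductible already satisfied, so member's share is 50% × $2253 = $1126.50. That would push OOP to $8407, over the $8400 cap, so member pays $8400 − $7280.50 = $1119.50. Insurer: $2253 − $1119.50 = $1133.50.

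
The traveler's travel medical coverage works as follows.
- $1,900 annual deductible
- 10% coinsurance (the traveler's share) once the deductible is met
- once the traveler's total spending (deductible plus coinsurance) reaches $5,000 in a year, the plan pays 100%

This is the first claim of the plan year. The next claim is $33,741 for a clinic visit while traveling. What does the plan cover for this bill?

$28,741

Nothing has been paid toward the $1,900 deductible, so the first $1,900 of this charge is applied there.
The remaining $31,841 (= $33,741 − $1,900) moves to coinsurance.
Coinsurance: $31,841 × 10% = $3,184.10.
That puts the traveler's cost at $1,900 + $3,184.10 = $5,084.10 before any cap.
Adding $5,084.10 to the $0 already spent would give $5,084.10, which exceeds the $5,000 cap; the traveler pays just $5,000 − $0 = $5,000.
The plan picks up $33,741 − $5,000 = $28,741.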